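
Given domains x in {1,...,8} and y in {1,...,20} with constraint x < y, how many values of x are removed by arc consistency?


For the constraint x < y, x needs a supporting value in y's domain.
x can be at most 19 (one less than y's maximum).
Valid x values from domain: 8 out of 8.
Pruned = 8 - 8 = 0.

0


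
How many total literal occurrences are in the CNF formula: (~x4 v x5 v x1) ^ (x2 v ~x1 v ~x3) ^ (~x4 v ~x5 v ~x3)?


Clause lengths: 3, 3, 3.
Sum = 3 + 3 + 3 = 9.

9


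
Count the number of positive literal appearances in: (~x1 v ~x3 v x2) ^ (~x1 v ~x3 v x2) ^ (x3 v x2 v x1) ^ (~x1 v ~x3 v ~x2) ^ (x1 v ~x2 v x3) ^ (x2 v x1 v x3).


Scan each clause for unnegated literals.
Clause 1: 1 positive; Clause 2: 1 positive; Clause 3: 3 positive; Clause 4: 0 positive; Clause 5: 2 positive; Clause 6: 3 positive.
Total positive literal occurrences = 10.

10


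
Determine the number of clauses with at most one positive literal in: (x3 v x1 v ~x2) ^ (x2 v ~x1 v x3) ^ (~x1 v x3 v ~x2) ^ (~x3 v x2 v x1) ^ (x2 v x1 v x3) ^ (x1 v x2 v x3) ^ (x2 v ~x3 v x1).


A Horn clause has at most one positive literal.
Clause 1: 2 positive lit(s) -> not Horn
Clause 2: 2 positive lit(s) -> not Horn
Clause 3: 1 positive lit(s) -> Horn
Clause 4: 2 positive lit(s) -> not Horn
Clause 5: 3 positive lit(s) -> not Horn
Clause 6: 3 positive lit(s) -> not Horn
Clause 7: 2 positive lit(s) -> not Horn
Total Horn clauses = 1.

1


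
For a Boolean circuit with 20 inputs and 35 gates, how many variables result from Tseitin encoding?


The Tseitin transformation introduces one auxiliary variable per gate.
Total variables = inputs + gates = 20 + 35 = 55.

55


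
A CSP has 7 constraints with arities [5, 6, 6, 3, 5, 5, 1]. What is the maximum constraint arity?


The arities are: 5, 6, 6, 3, 5, 5, 1.
Scan for the maximum value.
Maximum arity = 6.

6


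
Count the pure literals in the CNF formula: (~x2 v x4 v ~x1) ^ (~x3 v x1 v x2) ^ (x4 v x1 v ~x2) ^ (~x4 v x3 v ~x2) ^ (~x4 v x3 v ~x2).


A pure literal appears in only one polarity across all clauses.
No pure literals found.
Count = 0.

0


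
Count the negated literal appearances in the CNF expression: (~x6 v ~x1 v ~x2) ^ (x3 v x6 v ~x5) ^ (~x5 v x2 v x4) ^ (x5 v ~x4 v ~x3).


Scan each clause for negated literals.
Clause 1: 3 negative; Clause 2: 1 negative; Clause 3: 1 negative; Clause 4: 2 negative.
Total negative literal occurrences = 7.

7


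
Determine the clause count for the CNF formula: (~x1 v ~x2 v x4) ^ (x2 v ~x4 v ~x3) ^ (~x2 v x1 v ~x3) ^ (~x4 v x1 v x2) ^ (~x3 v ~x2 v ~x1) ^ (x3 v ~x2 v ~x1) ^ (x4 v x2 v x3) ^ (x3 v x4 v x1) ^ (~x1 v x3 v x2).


Each group enclosed in parentheses joined by ^ is one clause.
Counting the conjuncts: 9 clauses.

9


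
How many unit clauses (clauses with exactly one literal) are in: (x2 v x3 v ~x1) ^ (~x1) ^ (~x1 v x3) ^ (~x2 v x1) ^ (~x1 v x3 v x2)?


A unit clause contains exactly one literal.
Unit clauses found: (~x1).
Count = 1.

1


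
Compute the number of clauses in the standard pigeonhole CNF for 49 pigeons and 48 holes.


The PHP encoding has two parts:
1) At-least-one-hole clauses: 49 (one per pigeon, each with 48 literals).
2) At-most-one-pigeon-per-hole clauses: 48 holes * C(49,2) = 48 * 1176 = 56448.
Total clauses = 49 + 56448 = 56497.

56497


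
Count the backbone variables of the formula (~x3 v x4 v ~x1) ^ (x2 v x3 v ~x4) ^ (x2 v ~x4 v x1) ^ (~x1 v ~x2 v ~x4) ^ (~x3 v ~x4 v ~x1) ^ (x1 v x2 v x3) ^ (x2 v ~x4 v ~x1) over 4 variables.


Find all satisfying assignments: 7 model(s).
Check which variables have the same value in every model.
No variable is fixed across all models.
Backbone size = 0.

0


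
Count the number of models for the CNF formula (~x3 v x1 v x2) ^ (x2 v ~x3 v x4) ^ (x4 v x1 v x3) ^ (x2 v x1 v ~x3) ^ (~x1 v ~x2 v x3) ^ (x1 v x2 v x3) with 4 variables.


Enumerate all 16 truth assignments over 4 variables.
Test each against every clause.
Satisfying assignments found: 8.

8


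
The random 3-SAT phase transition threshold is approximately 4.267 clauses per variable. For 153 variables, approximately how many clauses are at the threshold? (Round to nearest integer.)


The 3-SAT phase transition occurs at approximately 4.267 clauses per variable.
m = 4.267 * 153 = 652.851.
Rounded to nearest integer: 653.

653


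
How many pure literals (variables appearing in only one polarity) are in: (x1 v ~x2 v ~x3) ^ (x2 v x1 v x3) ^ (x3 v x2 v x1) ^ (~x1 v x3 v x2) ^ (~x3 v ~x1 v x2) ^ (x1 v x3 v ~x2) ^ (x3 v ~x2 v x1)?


A pure literal appears in only one polarity across all clauses.
No pure literals found.
Count = 0.

0


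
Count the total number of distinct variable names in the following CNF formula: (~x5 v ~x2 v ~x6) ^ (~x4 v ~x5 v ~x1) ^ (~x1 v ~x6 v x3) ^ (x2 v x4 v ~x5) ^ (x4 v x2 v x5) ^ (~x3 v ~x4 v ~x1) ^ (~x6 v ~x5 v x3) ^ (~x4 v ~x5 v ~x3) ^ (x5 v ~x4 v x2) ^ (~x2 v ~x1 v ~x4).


Identify each distinct variable in the formula.
Variables found: x1, x2, x3, x4, x5, x6.
Total distinct variables = 6.

6


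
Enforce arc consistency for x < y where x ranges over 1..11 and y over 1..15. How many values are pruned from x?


For the constraint x < y, x needs a supporting value in y's domain.
x can be at most 14 (one less than y's maximum).
Valid x values from domain: 11 out of 11.
Pruned = 11 - 11 = 0.

0


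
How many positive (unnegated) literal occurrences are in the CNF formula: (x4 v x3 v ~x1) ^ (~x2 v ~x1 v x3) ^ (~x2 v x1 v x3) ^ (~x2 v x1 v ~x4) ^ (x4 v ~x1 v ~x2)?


Scan each clause for unnegated literals.
Clause 1: 2 positive; Clause 2: 1 positive; Clause 3: 2 positive; Clause 4: 1 positive; Clause 5: 1 positive.
Total positive literal occurrences = 7.

7


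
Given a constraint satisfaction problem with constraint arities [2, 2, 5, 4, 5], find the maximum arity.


The arities are: 2, 2, 5, 4, 5.
Scan for the maximum value.
Maximum arity = 5.

5


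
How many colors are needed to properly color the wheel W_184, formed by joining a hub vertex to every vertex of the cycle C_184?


W_184 consists of the cycle C_184 together with a hub vertex adjacent to every cycle vertex.
The cycle C_184 needs 2 colors (even cycle -> 2).
The hub is adjacent to every cycle vertex, so it must receive a new color distinct from all of them.
Chromatic number = 2 + 1 = 3.

3


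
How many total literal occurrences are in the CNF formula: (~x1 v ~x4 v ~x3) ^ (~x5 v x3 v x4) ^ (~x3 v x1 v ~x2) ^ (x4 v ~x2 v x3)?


Clause lengths: 3, 3, 3, 3.
Sum = 3 + 3 + 3 + 3 = 12.

12


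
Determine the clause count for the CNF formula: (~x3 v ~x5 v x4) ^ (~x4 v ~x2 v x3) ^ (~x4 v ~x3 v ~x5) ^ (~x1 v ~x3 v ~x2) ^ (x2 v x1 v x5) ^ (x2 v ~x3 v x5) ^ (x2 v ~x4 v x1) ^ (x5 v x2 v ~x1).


Each group enclosed in parentheses joined by ^ is one clause.
Counting the conjuncts: 8 clauses.

8


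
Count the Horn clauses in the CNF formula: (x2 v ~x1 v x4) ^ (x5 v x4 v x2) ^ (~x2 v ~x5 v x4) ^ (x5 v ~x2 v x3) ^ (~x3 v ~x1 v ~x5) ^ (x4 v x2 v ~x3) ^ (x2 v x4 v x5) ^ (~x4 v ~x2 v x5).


A Horn clause has at most one positive literal.
Clause 1: 2 positive lit(s) -> not Horn
Clause 2: 3 positive lit(s) -> not Horn
Clause 3: 1 positive lit(s) -> Horn
Clause 4: 2 positive lit(s) -> not Horn
Clause 5: 0 positive lit(s) -> Horn
Clause 6: 2 positive lit(s) -> not Horn
Clause 7: 3 positive lit(s) -> not Horn
Clause 8: 1 positive lit(s) -> Horn
Total Horn clauses = 3.

3


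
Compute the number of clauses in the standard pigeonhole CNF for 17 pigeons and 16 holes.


The PHP encoding has two parts:
1) At-least-one-hole clauses: 17 (one per pigeon, each with 16 literals).
2) At-most-one-pigeon-per-hole clauses: 16 holes * C(17,2) = 16 * 136 = 2176.
Total clauses = 17 + 2176 = 2193.

2193


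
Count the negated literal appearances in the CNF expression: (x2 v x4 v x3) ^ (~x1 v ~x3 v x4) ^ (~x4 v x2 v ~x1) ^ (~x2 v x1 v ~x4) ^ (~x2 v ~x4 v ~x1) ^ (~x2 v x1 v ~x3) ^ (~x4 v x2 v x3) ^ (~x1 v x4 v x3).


Scan each clause for negated literals.
Clause 1: 0 negative; Clause 2: 2 negative; Clause 3: 2 negative; Clause 4: 2 negative; Clause 5: 3 negative; Clause 6: 2 negative; Clause 7: 1 negative; Clause 8: 1 negative.
Total negative literal occurrences = 13.

13


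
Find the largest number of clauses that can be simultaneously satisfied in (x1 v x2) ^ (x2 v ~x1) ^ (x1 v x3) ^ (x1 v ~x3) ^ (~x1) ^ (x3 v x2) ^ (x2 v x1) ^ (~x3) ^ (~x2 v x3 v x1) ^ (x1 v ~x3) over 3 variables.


Enumerate all 8 truth assignments.
For each, count how many of the 10 clauses are satisfied.
The formula is not fully satisfiable, so the maximum is below 10.
Maximum simultaneously satisfiable clauses = 9.

9


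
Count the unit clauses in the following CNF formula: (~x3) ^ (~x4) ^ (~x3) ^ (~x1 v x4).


A unit clause contains exactly one literal.
Unit clauses found: (~x3), (~x4), (~x3).
Count = 3.

3


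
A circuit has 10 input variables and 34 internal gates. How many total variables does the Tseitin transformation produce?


The Tseitin transformation introduces one auxiliary variable per gate.
Total variables = inputs + gates = 10 + 34 = 44.

44


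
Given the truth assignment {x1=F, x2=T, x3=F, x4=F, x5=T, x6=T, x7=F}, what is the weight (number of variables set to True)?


The weight is the number of variables assigned True.
True variables: x2, x5, x6.
Weight = 3.

3


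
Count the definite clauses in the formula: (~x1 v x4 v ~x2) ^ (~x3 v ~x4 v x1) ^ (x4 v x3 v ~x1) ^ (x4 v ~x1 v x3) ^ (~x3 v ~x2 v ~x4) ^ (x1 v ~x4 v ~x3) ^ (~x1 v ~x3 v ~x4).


A definite clause has exactly one positive literal.
Clause 1: 1 positive -> definite
Clause 2: 1 positive -> definite
Clause 3: 2 positive -> not definite
Clause 4: 2 positive -> not definite
Clause 5: 0 positive -> not definite
Clause 6: 1 positive -> definite
Clause 7: 0 positive -> not definite
Definite clause count = 3.

3


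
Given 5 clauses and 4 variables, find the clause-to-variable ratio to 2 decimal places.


Clause-to-variable ratio = clauses / variables.
5 / 4 = 1.25.

1.25


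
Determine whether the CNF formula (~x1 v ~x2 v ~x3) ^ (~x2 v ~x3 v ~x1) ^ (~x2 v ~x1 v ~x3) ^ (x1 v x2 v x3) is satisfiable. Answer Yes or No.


Check all 8 possible truth assignments.
Number of satisfying assignments found: 6.
The formula is satisfiable.

Yes


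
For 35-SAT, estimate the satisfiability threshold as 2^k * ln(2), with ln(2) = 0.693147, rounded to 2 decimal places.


Using the asymptotic formula: threshold ~ 2^k * ln(2).
2^35 = 34359738368.
34359738368 * 0.693147 = 23816349570.56.

23816349570.56


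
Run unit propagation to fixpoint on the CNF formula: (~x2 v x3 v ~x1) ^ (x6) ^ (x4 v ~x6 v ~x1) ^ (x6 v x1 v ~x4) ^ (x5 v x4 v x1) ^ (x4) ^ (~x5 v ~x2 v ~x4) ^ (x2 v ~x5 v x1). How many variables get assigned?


Unit propagation repeatedly assigns the literal in any unit clause, then simplifies.
Assignments in order: x6 = T, x4 = T.
No further unit clauses remain.
Total variables assigned = 2.

2


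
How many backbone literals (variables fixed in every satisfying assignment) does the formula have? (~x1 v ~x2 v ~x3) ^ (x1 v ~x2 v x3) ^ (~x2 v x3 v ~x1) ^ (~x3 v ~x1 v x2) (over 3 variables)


Find all satisfying assignments: 4 model(s).
Check which variables have the same value in every model.
No variable is fixed across all models.
Backbone size = 0.

0


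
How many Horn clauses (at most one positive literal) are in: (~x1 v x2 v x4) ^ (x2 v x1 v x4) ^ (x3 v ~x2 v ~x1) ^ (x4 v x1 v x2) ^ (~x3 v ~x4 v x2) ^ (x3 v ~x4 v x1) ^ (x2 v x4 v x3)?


A Horn clause has at most one positive literal.
Clause 1: 2 positive lit(s) -> not Horn
Clause 2: 3 positive lit(s) -> not Horn
Clause 3: 1 positive lit(s) -> Horn
Clause 4: 3 positive lit(s) -> not Horn
Clause 5: 1 positive lit(s) -> Horn
Clause 6: 2 positive lit(s) -> not Horn
Clause 7: 3 positive lit(s) -> not Horn
Total Horn clauses = 2.

2


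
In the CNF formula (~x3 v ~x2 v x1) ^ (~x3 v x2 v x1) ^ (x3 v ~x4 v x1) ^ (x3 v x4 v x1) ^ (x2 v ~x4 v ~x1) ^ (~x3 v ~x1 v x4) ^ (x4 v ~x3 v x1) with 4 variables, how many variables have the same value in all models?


Find all satisfying assignments: 4 model(s).
Check which variables have the same value in every model.
Fixed variables: x1=T.
Backbone size = 1.

1


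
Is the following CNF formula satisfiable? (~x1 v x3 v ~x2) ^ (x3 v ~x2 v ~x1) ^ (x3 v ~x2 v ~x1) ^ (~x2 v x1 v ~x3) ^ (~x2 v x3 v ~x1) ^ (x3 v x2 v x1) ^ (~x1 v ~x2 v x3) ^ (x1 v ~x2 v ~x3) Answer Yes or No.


Check all 8 possible truth assignments.
Number of satisfying assignments found: 5.
The formula is satisfiable.

Yes


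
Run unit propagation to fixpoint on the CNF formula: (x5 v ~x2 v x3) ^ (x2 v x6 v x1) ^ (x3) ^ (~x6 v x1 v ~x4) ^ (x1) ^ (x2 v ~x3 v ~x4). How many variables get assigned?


Unit propagation repeatedly assigns the literal in any unit clause, then simplifies.
Assignments in order: x3 = T, x1 = T.
No further unit clauses remain.
Total variables assigned = 2.

2


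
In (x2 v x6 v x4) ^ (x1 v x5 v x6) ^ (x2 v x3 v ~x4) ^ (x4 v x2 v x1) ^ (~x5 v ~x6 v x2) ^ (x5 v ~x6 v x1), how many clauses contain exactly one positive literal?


A definite clause has exactly one positive literal.
Clause 1: 3 positive -> not definite
Clause 2: 3 positive -> not definite
Clause 3: 2 positive -> not definite
Clause 4: 3 positive -> not definite
Clause 5: 1 positive -> definite
Clause 6: 2 positive -> not definite
Definite clause count = 1.

1


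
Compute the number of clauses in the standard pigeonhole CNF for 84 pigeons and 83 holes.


The PHP encoding has two parts:
1) At-least-one-hole clauses: 84 (one per pigeon, each with 83 literals).
2) At-most-one-pigeon-per-hole clauses: 83 holes * C(84,2) = 83 * 3486 = 289338.
Total clauses = 84 + 289338 = 289422.

289422


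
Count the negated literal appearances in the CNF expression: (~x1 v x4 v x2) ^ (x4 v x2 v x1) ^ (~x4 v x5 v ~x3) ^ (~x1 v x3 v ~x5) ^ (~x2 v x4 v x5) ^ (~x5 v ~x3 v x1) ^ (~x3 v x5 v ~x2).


Scan each clause for negated literals.
Clause 1: 1 negative; Clause 2: 0 negative; Clause 3: 2 negative; Clause 4: 2 negative; Clause 5: 1 negative; Clause 6: 2 negative; Clause 7: 2 negative.
Total negative literal occurrences = 10.

10


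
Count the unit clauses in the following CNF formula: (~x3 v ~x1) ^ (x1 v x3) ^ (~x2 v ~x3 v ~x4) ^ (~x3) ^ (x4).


A unit clause contains exactly one literal.
Unit clauses found: (~x3), (x4).
Count = 2.

2


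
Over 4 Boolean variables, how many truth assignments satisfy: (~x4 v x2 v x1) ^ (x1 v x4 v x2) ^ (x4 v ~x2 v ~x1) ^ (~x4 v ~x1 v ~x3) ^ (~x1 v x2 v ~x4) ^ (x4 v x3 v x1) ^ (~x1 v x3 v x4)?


Enumerate all 16 truth assignments over 4 variables.
Test each against every clause.
Satisfying assignments found: 5.

5


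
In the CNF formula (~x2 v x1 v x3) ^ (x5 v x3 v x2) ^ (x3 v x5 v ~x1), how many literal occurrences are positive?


Scan each clause for unnegated literals.
Clause 1: 2 positive; Clause 2: 3 positive; Clause 3: 2 positive.
Total positive literal occurrences = 7.

7


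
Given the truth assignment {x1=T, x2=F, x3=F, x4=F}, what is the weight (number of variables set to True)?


The weight is the number of variables assigned True.
True variables: x1.
Weight = 1.

1


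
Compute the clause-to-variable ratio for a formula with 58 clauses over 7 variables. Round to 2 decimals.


Clause-to-variable ratio = clauses / variables.
58 / 7 = 8.29.

8.29


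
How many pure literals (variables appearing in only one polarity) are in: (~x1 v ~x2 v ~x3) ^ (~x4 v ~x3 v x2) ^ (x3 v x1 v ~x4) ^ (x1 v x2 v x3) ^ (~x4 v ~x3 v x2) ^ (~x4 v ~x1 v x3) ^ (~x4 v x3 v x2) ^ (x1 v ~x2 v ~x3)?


A pure literal appears in only one polarity across all clauses.
Pure literals: x4 (negative only).
Count = 1.

1


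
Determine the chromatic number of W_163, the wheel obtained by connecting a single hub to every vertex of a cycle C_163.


W_163 consists of the cycle C_163 together with a hub vertex adjacent to every cycle vertex.
The cycle C_163 needs 3 colors (odd cycle -> 3).
The hub is adjacent to every cycle vertex, so it must receive a new color distinct from all of them.
Chromatic number = 3 + 1 = 4.

4


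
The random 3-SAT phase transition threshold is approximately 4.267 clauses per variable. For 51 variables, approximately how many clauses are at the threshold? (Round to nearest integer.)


The 3-SAT phase transition occurs at approximately 4.267 clauses per variable.
m = 4.267 * 51 = 217.617.
Rounded to nearest integer: 218.

218


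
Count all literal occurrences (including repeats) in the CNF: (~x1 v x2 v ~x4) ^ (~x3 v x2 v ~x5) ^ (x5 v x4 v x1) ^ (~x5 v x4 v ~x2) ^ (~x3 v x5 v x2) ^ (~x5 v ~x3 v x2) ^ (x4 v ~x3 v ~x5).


Clause lengths: 3, 3, 3, 3, 3, 3, 3.
Sum = 3 + 3 + 3 + 3 + 3 + 3 + 3 = 21.

21


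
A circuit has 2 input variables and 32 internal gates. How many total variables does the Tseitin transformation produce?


The Tseitin transformation introduces one auxiliary variable per gate.
Total variables = inputs + gates = 2 + 32 = 34.

34


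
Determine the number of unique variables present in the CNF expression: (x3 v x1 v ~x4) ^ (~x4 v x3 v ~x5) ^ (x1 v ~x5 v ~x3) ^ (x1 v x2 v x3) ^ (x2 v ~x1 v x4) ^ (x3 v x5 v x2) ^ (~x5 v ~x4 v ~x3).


Identify each distinct variable in the formula.
Variables found: x1, x2, x3, x4, x5.
Total distinct variables = 5.

5


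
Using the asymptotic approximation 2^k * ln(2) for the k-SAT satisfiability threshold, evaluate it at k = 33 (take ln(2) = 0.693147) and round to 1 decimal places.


Using the asymptotic formula: threshold ~ 2^k * ln(2).
2^33 = 8589934592.
8589934592 * 0.693147 = 5954087392.6.

5954087392.6


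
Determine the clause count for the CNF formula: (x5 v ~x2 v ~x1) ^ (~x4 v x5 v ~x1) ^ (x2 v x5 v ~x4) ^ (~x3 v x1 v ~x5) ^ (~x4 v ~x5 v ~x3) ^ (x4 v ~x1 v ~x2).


Each group enclosed in parentheses joined by ^ is one clause.
Counting the conjuncts: 6 clauses.

6


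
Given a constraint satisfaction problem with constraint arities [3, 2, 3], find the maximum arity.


The arities are: 3, 2, 3.
Scan for the maximum value.
Maximum arity = 3.

3


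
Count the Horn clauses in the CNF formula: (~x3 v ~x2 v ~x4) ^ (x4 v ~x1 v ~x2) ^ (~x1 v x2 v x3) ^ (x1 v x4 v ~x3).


A Horn clause has at most one positive literal.
Clause 1: 0 positive lit(s) -> Horn
Clause 2: 1 positive lit(s) -> Horn
Clause 3: 2 positive lit(s) -> not Horn
Clause 4: 2 positive lit(s) -> not Horn
Total Horn clauses = 2.

2


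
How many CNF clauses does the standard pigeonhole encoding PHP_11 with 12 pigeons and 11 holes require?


The PHP encoding has two parts:
1) At-least-one-hole clauses: 12 (one per pigeon, each with 11 literals).
2) At-most-one-pigeon-per-hole clauses: 11 holes * C(12,2) = 11 * 66 = 726.
Total clauses = 12 + 726 = 738.

738


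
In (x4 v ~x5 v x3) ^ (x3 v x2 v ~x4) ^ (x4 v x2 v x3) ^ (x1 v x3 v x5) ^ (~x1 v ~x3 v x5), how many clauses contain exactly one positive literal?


A definite clause has exactly one positive literal.
Clause 1: 2 positive -> not definite
Clause 2: 2 positive -> not definite
Clause 3: 3 positive -> not definite
Clause 4: 3 positive -> not definite
Clause 5: 1 positive -> definite
Definite clause count = 1.

1


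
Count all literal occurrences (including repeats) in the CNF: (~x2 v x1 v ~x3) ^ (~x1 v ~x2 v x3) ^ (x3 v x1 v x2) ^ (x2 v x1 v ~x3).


Clause lengths: 3, 3, 3, 3.
Sum = 3 + 3 + 3 + 3 = 12.

12


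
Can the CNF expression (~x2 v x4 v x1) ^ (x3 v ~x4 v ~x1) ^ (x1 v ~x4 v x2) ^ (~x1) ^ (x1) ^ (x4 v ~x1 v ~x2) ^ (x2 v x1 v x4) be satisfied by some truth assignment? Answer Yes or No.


Check all 16 possible truth assignments.
Number of satisfying assignments found: 0.
The formula is unsatisfiable.

No


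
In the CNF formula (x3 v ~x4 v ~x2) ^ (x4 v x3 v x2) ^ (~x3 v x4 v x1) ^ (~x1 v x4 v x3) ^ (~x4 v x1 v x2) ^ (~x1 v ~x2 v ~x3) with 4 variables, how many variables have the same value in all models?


Find all satisfying assignments: 5 model(s).
Check which variables have the same value in every model.
No variable is fixed across all models.
Backbone size = 0.

0


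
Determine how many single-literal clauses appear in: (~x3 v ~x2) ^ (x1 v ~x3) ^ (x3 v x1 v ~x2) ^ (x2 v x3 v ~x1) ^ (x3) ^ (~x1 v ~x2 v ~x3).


A unit clause contains exactly one literal.
Unit clauses found: (x3).
Count = 1.

1


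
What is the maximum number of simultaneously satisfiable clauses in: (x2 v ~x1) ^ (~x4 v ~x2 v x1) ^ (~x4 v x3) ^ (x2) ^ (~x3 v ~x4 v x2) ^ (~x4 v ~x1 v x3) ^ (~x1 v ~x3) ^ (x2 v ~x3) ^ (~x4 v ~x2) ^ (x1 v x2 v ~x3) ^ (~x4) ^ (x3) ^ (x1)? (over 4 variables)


Enumerate all 16 truth assignments.
For each, count how many of the 13 clauses are satisfied.
The formula is not fully satisfiable, so the maximum is below 13.
Maximum simultaneously satisfiable clauses = 12.

12


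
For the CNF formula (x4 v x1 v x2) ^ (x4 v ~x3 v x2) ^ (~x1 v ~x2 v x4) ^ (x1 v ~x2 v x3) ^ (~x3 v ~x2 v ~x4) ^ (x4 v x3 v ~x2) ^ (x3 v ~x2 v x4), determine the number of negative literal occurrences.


Scan each clause for negated literals.
Clause 1: 0 negative; Clause 2: 1 negative; Clause 3: 2 negative; Clause 4: 1 negative; Clause 5: 3 negative; Clause 6: 1 negative; Clause 7: 1 negative.
Total negative literal occurrences = 9.

9


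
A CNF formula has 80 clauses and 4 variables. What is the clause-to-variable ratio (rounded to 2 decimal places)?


Clause-to-variable ratio = clauses / variables.
80 / 4 = 20.0.

20.0


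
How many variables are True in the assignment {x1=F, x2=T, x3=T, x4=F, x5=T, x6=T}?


The weight is the number of variables assigned True.
True variables: x2, x3, x5, x6.
Weight = 4.

4


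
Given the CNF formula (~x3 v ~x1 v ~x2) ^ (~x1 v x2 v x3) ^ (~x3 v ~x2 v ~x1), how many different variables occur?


Identify each distinct variable in the formula.
Variables found: x1, x2, x3.
Total distinct variables = 3.

3


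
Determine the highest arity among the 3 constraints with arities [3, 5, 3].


The arities are: 3, 5, 3.
Scan for the maximum value.
Maximum arity = 5.

5


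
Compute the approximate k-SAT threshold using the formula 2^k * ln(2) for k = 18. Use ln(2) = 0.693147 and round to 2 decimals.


Using the asymptotic formula: threshold ~ 2^k * ln(2).
2^18 = 262144.
262144 * 0.693147 = 181704.33.

181704.33


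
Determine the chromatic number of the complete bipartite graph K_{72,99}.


K_{72,99} is bipartite by definition: the two parts are independent sets, with every edge crossing between them.
Color all vertices in one part with color 1 and all vertices in the other part with color 2.
Since the graph has at least one edge, one color does not suffice.
Chromatic number = 2.

2


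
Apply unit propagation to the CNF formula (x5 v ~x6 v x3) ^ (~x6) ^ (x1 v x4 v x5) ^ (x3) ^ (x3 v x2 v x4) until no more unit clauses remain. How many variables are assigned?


Unit propagation repeatedly assigns the literal in any unit clause, then simplifies.
Assignments in order: x6 = F, x3 = T.
No further unit clauses remain.
Total variables assigned = 2.

2


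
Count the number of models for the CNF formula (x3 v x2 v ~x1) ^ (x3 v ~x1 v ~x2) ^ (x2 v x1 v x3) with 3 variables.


Enumerate all 8 truth assignments over 3 variables.
Test each against every clause.
Satisfying assignments found: 5.

5


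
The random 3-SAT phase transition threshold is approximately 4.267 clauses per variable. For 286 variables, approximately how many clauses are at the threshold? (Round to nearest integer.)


The 3-SAT phase transition occurs at approximately 4.267 clauses per variable.
m = 4.267 * 286 = 1220.362.
Rounded to nearest integer: 1220.

1220


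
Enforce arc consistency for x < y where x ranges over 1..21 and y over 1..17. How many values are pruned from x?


For the constraint x < y, x needs a supporting value in y's domain.
x can be at most 16 (one less than y's maximum).
Valid x values from domain: 16 out of 21.
Pruned = 21 - 16 = 5.

5


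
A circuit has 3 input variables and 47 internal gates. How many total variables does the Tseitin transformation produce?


The Tseitin transformation introduces one auxiliary variable per gate.
Total variables = inputs + gates = 3 + 47 = 50.

50


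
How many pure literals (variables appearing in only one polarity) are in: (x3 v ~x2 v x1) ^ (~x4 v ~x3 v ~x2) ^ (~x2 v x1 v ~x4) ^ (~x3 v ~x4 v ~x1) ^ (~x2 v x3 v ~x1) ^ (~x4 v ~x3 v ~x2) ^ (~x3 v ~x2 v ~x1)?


A pure literal appears in only one polarity across all clauses.
Pure literals: x2 (negative only), x4 (negative only).
Count = 2.

2


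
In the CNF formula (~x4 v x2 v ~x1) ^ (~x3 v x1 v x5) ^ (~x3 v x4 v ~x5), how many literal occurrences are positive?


Scan each clause for unnegated literals.
Clause 1: 1 positive; Clause 2: 2 positive; Clause 3: 1 positive.
Total positive literal occurrences = 4.

4


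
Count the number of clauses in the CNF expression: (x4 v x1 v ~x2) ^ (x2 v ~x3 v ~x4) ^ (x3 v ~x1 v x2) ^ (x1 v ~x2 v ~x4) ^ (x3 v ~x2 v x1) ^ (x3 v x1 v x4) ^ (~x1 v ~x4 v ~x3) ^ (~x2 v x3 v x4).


Each group enclosed in parentheses joined by ^ is one clause.
Counting the conjuncts: 8 clauses.

8


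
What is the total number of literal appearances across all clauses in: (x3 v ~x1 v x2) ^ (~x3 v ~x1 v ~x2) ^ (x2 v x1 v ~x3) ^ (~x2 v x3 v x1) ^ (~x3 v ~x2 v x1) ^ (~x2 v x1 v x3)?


Clause lengths: 3, 3, 3, 3, 3, 3.
Sum = 3 + 3 + 3 + 3 + 3 + 3 = 18.

18


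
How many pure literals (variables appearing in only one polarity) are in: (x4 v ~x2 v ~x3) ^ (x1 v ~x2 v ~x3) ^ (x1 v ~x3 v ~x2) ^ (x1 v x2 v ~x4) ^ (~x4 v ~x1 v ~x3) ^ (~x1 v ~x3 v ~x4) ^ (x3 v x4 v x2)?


A pure literal appears in only one polarity across all clauses.
No pure literals found.
Count = 0.

0


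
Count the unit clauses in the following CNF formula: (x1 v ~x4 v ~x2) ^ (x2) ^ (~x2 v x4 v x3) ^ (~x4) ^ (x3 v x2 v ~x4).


A unit clause contains exactly one literal.
Unit clauses found: (x2), (~x4).
Count = 2.

2


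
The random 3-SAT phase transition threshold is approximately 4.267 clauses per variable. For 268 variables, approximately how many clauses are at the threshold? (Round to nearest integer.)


The 3-SAT phase transition occurs at approximately 4.267 clauses per variable.
m = 4.267 * 268 = 1143.556.
Rounded to nearest integer: 1144.

1144


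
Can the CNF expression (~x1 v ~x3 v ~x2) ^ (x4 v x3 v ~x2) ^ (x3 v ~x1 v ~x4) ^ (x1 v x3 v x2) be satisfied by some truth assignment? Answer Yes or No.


Check all 16 possible truth assignments.
Number of satisfying assignments found: 8.
The formula is satisfiable.

Yes


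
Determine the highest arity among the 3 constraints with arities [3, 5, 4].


The arities are: 3, 5, 4.
Scan for the maximum value.
Maximum arity = 5.

5


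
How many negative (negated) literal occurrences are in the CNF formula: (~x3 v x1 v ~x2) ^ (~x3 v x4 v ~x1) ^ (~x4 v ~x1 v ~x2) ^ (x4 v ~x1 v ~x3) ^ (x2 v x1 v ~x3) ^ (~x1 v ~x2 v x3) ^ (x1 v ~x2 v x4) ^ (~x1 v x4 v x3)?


Scan each clause for negated literals.
Clause 1: 2 negative; Clause 2: 2 negative; Clause 3: 3 negative; Clause 4: 2 negative; Clause 5: 1 negative; Clause 6: 2 negative; Clause 7: 1 negative; Clause 8: 1 negative.
Total negative literal occurrences = 14.

14


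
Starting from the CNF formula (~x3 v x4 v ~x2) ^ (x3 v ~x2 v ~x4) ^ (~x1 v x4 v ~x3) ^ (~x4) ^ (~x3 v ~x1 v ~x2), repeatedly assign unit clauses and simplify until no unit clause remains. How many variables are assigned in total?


Unit propagation repeatedly assigns the literal in any unit clause, then simplifies.
Assignments in order: x4 = F.
No further unit clauses remain.
Total variables assigned = 1.

1


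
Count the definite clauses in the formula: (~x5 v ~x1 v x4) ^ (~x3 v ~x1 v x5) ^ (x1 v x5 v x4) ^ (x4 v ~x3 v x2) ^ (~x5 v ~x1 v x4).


A definite clause has exactly one positive literal.
Clause 1: 1 positive -> definite
Clause 2: 1 positive -> definite
Clause 3: 3 positive -> not definite
Clause 4: 2 positive -> not definite
Clause 5: 1 positive -> definite
Definite clause count = 3.

3


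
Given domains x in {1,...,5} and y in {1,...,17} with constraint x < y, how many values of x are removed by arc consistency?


For the constraint x < y, x needs a supporting value in y's domain.
x can be at most 16 (one less than y's maximum).
Valid x values from domain: 5 out of 5.
Pruned = 5 - 5 = 0.

0


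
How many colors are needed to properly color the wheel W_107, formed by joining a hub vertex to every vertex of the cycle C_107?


W_107 consists of the cycle C_107 together with a hub vertex adjacent to every cycle vertex.
The cycle C_107 needs 3 colors (odd cycle -> 3).
The hub is adjacent to every cycle vertex, so it must receive a new color distinct from all of them.
Chromatic number = 3 + 1 = 4.

4


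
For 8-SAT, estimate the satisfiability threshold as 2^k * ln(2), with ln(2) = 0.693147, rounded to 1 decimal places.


Using the asymptotic formula: threshold ~ 2^k * ln(2).
2^8 = 256.
256 * 0.693147 = 177.4.

177.4


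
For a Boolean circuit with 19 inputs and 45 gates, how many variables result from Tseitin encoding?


The Tseitin transformation introduces one auxiliary variable per gate.
Total variables = inputs + gates = 19 + 45 = 64.

64


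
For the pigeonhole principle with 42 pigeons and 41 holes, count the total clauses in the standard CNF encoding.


The PHP encoding has two parts:
1) At-least-one-hole clauses: 42 (one per pigeon, each with 41 literals).
2) At-most-one-pigeon-per-hole clauses: 41 holes * C(42,2) = 41 * 861 = 35301.
Total clauses = 42 + 35301 = 35343.

35343


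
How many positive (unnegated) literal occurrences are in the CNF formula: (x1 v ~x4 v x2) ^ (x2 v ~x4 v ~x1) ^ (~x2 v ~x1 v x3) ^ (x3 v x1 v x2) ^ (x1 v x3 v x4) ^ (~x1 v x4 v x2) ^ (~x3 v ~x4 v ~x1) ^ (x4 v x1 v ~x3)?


Scan each clause for unnegated literals.
Clause 1: 2 positive; Clause 2: 1 positive; Clause 3: 1 positive; Clause 4: 3 positive; Clause 5: 3 positive; Clause 6: 2 positive; Clause 7: 0 positive; Clause 8: 2 positive.
Total positive literal occurrences = 14.

14


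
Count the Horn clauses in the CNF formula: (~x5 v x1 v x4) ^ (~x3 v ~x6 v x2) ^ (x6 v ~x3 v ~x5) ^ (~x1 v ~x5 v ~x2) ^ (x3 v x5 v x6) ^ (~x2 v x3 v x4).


A Horn clause has at most one positive literal.
Clause 1: 2 positive lit(s) -> not Horn
Clause 2: 1 positive lit(s) -> Horn
Clause 3: 1 positive lit(s) -> Horn
Clause 4: 0 positive lit(s) -> Horn
Clause 5: 3 positive lit(s) -> not Horn
Clause 6: 2 positive lit(s) -> not Horn
Total Horn clauses = 3.

3


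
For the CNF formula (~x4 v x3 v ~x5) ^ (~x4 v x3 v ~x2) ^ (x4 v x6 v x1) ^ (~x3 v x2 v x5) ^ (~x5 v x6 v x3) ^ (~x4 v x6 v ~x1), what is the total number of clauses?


Each group enclosed in parentheses joined by ^ is one clause.
Counting the conjuncts: 6 clauses.

6


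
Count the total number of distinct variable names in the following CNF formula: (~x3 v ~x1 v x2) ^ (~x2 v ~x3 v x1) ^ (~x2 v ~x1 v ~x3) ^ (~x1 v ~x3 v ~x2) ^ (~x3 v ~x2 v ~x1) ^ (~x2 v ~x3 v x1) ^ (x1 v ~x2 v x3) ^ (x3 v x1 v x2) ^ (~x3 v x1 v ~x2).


Identify each distinct variable in the formula.
Variables found: x1, x2, x3.
Total distinct variables = 3.

3


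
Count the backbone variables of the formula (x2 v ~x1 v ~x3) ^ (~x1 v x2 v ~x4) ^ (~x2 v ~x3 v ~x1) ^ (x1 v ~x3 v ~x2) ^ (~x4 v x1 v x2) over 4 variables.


Find all satisfying assignments: 7 model(s).
Check which variables have the same value in every model.
No variable is fixed across all models.
Backbone size = 0.

0


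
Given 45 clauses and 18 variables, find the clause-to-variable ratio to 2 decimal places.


Clause-to-variable ratio = clauses / variables.
45 / 18 = 2.5.

2.5


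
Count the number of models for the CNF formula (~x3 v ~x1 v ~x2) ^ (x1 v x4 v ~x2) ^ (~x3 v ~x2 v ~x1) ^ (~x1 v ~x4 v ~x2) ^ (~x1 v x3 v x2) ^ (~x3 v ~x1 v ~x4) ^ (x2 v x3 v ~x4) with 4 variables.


Enumerate all 16 truth assignments over 4 variables.
Test each against every clause.
Satisfying assignments found: 7.

7


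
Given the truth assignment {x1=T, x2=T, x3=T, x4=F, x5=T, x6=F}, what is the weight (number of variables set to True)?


The weight is the number of variables assigned True.
True variables: x1, x2, x3, x5.
Weight = 4.

4


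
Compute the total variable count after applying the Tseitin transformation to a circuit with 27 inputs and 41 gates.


The Tseitin transformation introduces one auxiliary variable per gate.
Total variables = inputs + gates = 27 + 41 = 68.

68


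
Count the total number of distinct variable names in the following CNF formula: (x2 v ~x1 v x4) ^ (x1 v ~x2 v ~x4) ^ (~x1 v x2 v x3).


Identify each distinct variable in the formula.
Variables found: x1, x2, x3, x4.
Total distinct variables = 4.

4


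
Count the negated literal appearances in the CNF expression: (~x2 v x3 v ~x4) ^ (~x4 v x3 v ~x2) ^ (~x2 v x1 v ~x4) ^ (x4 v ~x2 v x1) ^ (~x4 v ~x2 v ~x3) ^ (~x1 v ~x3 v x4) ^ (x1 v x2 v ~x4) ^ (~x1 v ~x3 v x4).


Scan each clause for negated literals.
Clause 1: 2 negative; Clause 2: 2 negative; Clause 3: 2 negative; Clause 4: 1 negative; Clause 5: 3 negative; Clause 6: 2 negative; Clause 7: 1 negative; Clause 8: 2 negative.
Total negative literal occurrences = 15.

15


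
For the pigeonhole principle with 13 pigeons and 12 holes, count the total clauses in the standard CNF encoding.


The PHP encoding has two parts:
1) At-least-one-hole clauses: 13 (one per pigeon, each with 12 literals).
2) At-most-one-pigeon-per-hole clauses: 12 holes * C(13,2) = 12 * 78 = 936.
Total clauses = 13 + 936 = 949.

949


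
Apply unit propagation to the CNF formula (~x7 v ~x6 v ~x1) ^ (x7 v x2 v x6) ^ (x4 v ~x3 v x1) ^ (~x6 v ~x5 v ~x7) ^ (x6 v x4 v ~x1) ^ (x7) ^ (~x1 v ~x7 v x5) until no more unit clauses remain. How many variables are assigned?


Unit propagation repeatedly assigns the literal in any unit clause, then simplifies.
Assignments in order: x7 = T.
No further unit clauses remain.
Total variables assigned = 1.

1


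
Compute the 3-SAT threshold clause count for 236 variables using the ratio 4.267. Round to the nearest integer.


The 3-SAT phase transition occurs at approximately 4.267 clauses per variable.
m = 4.267 * 236 = 1007.012.
Rounded to nearest integer: 1007.

1007


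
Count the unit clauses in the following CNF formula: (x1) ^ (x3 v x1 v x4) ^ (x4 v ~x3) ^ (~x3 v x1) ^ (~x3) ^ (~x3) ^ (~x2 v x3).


A unit clause contains exactly one literal.
Unit clauses found: (x1), (~x3), (~x3).
Count = 3.

3


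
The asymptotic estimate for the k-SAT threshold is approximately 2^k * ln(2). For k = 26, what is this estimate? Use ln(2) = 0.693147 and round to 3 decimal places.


Using the asymptotic formula: threshold ~ 2^k * ln(2).
2^26 = 67108864.
67108864 * 0.693147 = 46516307.755.

46516307.755


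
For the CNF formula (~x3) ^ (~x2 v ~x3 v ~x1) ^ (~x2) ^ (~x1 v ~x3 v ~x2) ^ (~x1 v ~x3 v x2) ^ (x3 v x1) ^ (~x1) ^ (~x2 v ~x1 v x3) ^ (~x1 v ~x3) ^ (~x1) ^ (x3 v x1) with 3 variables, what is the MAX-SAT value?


Enumerate all 8 truth assignments.
For each, count how many of the 11 clauses are satisfied.
The formula is not fully satisfiable, so the maximum is below 11.
Maximum simultaneously satisfiable clauses = 10.

10


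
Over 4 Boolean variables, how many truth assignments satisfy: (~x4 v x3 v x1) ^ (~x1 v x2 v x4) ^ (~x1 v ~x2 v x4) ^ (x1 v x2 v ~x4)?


Enumerate all 16 truth assignments over 4 variables.
Test each against every clause.
Satisfying assignments found: 9.

9


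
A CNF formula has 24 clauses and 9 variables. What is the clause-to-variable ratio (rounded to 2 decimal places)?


Clause-to-variable ratio = clauses / variables.
24 / 9 = 2.67.

2.67


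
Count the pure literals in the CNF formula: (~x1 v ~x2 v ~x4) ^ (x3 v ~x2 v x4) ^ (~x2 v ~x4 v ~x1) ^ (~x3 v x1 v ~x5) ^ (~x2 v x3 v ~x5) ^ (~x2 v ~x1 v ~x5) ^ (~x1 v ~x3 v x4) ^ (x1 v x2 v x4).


A pure literal appears in only one polarity across all clauses.
Pure literals: x5 (negative only).
Count = 1.

1


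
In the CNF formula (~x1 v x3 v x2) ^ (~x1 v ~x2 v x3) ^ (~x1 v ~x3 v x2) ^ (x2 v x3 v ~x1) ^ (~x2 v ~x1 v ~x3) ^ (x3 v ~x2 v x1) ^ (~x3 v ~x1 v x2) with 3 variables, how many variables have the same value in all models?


Find all satisfying assignments: 3 model(s).
Check which variables have the same value in every model.
Fixed variables: x1=F.
Backbone size = 1.

1


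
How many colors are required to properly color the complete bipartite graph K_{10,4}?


K_{10,4} is bipartite by definition: the two parts are independent sets, with every edge crossing between them.
Color all vertices in one part with color 1 and all vertices in the other part with color 2.
Since the graph has at least one edge, one color does not suffice.
Chromatic number = 2.

2


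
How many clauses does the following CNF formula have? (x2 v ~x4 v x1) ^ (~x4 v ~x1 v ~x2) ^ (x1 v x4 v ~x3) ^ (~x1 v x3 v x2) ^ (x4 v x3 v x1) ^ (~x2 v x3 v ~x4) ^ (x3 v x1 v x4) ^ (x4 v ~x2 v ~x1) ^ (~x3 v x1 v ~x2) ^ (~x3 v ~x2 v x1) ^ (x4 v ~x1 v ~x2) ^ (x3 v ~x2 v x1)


Each group enclosed in parentheses joined by ^ is one clause.
Counting the conjuncts: 12 clauses.

12


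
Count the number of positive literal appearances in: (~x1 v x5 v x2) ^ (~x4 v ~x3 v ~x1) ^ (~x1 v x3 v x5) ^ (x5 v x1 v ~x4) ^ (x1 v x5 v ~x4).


Scan each clause for unnegated literals.
Clause 1: 2 positive; Clause 2: 0 positive; Clause 3: 2 positive; Clause 4: 2 positive; Clause 5: 2 positive.
Total positive literal occurrences = 8.

8


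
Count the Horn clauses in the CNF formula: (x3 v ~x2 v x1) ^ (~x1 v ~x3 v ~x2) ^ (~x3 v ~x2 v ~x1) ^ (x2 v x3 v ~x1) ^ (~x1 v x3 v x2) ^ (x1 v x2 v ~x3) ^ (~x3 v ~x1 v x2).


A Horn clause has at most one positive literal.
Clause 1: 2 positive lit(s) -> not Horn
Clause 2: 0 positive lit(s) -> Horn
Clause 3: 0 positive lit(s) -> Horn
Clause 4: 2 positive lit(s) -> not Horn
Clause 5: 2 positive lit(s) -> not Horn
Clause 6: 2 positive lit(s) -> not Horn
Clause 7: 1 positive lit(s) -> Horn
Total Horn clauses = 3.

3


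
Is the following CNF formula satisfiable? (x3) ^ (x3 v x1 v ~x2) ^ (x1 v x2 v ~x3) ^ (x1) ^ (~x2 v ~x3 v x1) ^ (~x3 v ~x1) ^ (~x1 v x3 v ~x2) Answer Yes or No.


Check all 8 possible truth assignments.
Number of satisfying assignments found: 0.
The formula is unsatisfiable.

No


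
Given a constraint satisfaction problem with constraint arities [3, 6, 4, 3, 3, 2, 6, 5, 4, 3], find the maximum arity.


The arities are: 3, 6, 4, 3, 3, 2, 6, 5, 4, 3.
Scan for the maximum value.
Maximum arity = 6.

6


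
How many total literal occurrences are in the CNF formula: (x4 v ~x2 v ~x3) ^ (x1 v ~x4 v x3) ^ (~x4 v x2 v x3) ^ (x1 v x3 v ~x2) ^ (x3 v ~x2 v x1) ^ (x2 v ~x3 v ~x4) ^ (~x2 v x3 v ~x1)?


Clause lengths: 3, 3, 3, 3, 3, 3, 3.
Sum = 3 + 3 + 3 + 3 + 3 + 3 + 3 = 21.

21


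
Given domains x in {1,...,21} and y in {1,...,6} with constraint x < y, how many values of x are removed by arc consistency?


For the constraint x < y, x needs a supporting value in y's domain.
x can be at most 5 (one less than y's maximum).
Valid x values from domain: 5 out of 21.
Pruned = 21 - 5 = 16.

16


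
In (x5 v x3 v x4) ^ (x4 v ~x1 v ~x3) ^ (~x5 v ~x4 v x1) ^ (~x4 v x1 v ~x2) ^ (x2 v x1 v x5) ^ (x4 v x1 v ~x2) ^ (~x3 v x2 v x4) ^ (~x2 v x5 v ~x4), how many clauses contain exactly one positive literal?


A definite clause has exactly one positive literal.
Clause 1: 3 positive -> not definite
Clause 2: 1 positive -> definite
Clause 3: 1 positive -> definite
Clause 4: 1 positive -> definite
Clause 5: 3 positive -> not definite
Clause 6: 2 positive -> not definite
Clause 7: 2 positive -> not definite
Clause 8: 1 positive -> definite
Definite clause count = 4.

4


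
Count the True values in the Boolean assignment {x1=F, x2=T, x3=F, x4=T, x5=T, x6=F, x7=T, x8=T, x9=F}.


The weight is the number of variables assigned True.
True variables: x2, x4, x5, x7, x8.
Weight = 5.

5
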